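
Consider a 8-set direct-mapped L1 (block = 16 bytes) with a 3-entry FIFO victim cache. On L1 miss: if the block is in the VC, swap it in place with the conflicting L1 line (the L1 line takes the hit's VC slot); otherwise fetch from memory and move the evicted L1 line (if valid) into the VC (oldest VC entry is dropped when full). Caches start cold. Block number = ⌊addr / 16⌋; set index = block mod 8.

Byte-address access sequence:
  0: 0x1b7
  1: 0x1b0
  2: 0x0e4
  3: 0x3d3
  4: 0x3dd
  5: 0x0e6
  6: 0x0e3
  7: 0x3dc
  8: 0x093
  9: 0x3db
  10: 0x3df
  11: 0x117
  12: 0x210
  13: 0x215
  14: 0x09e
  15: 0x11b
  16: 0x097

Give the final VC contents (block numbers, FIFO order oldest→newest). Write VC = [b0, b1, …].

  [0] addr=0x1b7 blk=27 s=3: MISS | VC []
  [1] addr=0x1b0 blk=27 s=3: L1-HIT | VC []
  [2] addr=0xe4 blk=14 s=6: MISS | VC []
  [3] addr=0x3d3 blk=61 s=5: MISS | VC []
  [4] addr=0x3dd blk=61 s=5: L1-HIT | VC []
  [5] addr=0xe6 blk=14 s=6: L1-HIT | VC []
  [6] addr=0xe3 blk=14 s=6: L1-HIT | VC []
  [7] addr=0x3dc blk=61 s=5: L1-HIT | VC []
  [8] addr=0x93 blk=9 s=1: MISS | VC []
  [9] addr=0x3db blk=61 s=5: L1-HIT | VC []
  [10] addr=0x3df blk=61 s=5: L1-HIT | VC []
  [11] addr=0x117 blk=17 s=1: MISS | VC [9]
  [12] addr=0x210 blk=33 s=1: MISS | VC [9, 17]
  [13] addr=0x215 blk=33 s=1: L1-HIT | VC [9, 17]
  [14] addr=0x9e blk=9 s=1: VC-HIT | VC [33, 17]
  [15] addr=0x11b blk=17 s=1: VC-HIT | VC [33, 9]
  [16] addr=0x97 blk=9 s=1: VC-HIT | VC [33, 17]

VC = [33, 17]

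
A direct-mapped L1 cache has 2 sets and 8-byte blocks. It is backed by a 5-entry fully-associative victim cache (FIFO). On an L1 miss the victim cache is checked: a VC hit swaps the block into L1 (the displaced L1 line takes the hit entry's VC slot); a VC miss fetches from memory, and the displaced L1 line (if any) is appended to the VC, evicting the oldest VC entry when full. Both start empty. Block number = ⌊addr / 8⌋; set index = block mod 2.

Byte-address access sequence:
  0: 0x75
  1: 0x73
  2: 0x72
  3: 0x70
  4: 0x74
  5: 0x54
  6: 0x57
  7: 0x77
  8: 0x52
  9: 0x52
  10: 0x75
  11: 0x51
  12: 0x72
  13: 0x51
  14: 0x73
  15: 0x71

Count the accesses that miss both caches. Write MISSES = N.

MISSES = 2

#0 0x75→b14/s0 MISS; vc=[]
#1 0x73→b14/s0 L1-HIT; vc=[]
#2 0x72→b14/s0 L1-HIT; vc=[]
#3 0x70→b14/s0 L1-HIT; vc=[]
#4 0x74→b14/s0 L1-HIT; vc=[]
#5 0x54→b10/s0 MISS; vc=[14]
#6 0x57→b10/s0 L1-HIT; vc=[14]
#7 0x77→b14/s0 VC-HIT; vc=[10]
#8 0x52→b10/s0 VC-HIT; vc=[14]
#9 0x52→b10/s0 L1-HIT; vc=[14]
#10 0x75→b14/s0 VC-HIT; vc=[10]
#11 0x51→b10/s0 VC-HIT; vc=[14]
#12 0x72→b14/s0 VC-HIT; vc=[10]
#13 0x51→b10/s0 VC-HIT; vc=[14]
#14 0x73→b14/s0 VC-HIT; vc=[10]
#15 0x71→b14/s0 L1-HIT; vc=[10]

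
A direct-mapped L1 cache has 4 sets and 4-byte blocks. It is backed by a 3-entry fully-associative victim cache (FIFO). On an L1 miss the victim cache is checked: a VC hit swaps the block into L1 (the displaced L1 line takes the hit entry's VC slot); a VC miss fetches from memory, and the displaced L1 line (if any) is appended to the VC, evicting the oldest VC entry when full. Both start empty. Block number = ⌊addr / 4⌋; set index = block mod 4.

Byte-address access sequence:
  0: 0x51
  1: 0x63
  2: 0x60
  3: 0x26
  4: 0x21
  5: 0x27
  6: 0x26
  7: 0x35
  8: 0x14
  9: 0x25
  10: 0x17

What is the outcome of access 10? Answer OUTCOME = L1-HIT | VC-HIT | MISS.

#0 0x51→b20/s0 MISS; vc=[]
#1 0x63→b24/s0 MISS; vc=[20]
#2 0x60→b24/s0 L1-HIT; vc=[20]
#3 0x26→b9/s1 MISS; vc=[20]
#4 0x21→b8/s0 MISS; vc=[20,24]
#5 0x27→b9/s1 L1-HIT; vc=[20,24]
#6 0x26→b9/s1 L1-HIT; vc=[20,24]
#7 0x35→b13/s1 MISS; vc=[20,24,9]
#8 0x14→b5/s1 MISS; vc=[24,9,13]
#9 0x25→b9/s1 VC-HIT; vc=[24,5,13]
#10 0x17→b5/s1 VC-HIT; vc=[24,9,13]

OUTCOME = VC-HIT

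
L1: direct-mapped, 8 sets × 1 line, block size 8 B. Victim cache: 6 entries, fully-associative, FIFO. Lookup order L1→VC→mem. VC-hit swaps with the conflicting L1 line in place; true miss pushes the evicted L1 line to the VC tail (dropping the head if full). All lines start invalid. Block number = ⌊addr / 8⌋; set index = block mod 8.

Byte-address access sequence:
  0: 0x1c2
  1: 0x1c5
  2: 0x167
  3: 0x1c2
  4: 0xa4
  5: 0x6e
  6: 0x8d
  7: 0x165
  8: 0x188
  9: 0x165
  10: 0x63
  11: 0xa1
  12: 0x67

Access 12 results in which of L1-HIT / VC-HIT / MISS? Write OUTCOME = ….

OUTCOME = VC-HIT

0: 0x1c2 (blk 56, set 0) → MISS  vc=[]
1: 0x1c5 (blk 56, set 0) → L1-HIT  vc=[]
2: 0x167 (blk 44, set 4) → MISS  vc=[]
3: 0x1c2 (blk 56, set 0) → L1-HIT  vc=[]
4: 0xa4 (blk 20, set 4) → MISS  vc=[44]
5: 0x6e (blk 13, set 5) → MISS  vc=[44]
6: 0x8d (blk 17, set 1) → MISS  vc=[44]
7: 0x165 (blk 44, set 4) → VC-HIT  vc=[20]
8: 0x188 (blk 49, set 1) → MISS  vc=[20, 17]
9: 0x165 (blk 44, set 4) → L1-HIT  vc=[20, 17]
10: 0x63 (blk 12, set 4) → MISS  vc=[20, 17, 44]
11: 0xa1 (blk 20, set 4) → VC-HIT  vc=[12, 17, 44]
12: 0x67 (blk 12, set 4) → VC-HIT  vc=[20, 17, 44]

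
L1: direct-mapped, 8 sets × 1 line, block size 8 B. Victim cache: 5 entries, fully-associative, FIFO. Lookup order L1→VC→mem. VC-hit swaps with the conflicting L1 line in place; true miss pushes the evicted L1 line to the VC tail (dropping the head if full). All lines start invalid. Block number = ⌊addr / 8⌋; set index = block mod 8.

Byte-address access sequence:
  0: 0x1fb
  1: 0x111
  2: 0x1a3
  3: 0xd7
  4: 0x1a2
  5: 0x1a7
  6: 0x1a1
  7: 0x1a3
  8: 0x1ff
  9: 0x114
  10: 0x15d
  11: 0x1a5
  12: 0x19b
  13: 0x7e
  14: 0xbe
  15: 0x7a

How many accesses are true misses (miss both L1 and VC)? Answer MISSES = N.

MISSES = 8

  [0] addr=0x1fb blk=63 s=7: MISS | VC []
  [1] addr=0x111 blk=34 s=2: MISS | VC []
  [2] addr=0x1a3 blk=52 s=4: MISS | VC []
  [3] addr=0xd7 blk=26 s=2: MISS | VC [34]
  [4] addr=0x1a2 blk=52 s=4: L1-HIT | VC [34]
  [5] addr=0x1a7 blk=52 s=4: L1-HIT | VC [34]
  [6] addr=0x1a1 blk=52 s=4: L1-HIT | VC [34]
  [7] addr=0x1a3 blk=52 s=4: L1-HIT | VC [34]
  [8] addr=0x1ff blk=63 s=7: L1-HIT | VC [34]
  [9] addr=0x114 blk=34 s=2: VC-HIT | VC [26]
  [10] addr=0x15d blk=43 s=3: MISS | VC [26]
  [11] addr=0x1a5 blk=52 s=4: L1-HIT | VC [26]
  [12] addr=0x19b blk=51 s=3: MISS | VC [26, 43]
  [13] addr=0x7e blk=15 s=7: MISS | VC [26, 43, 63]
  [14] addr=0xbe blk=23 s=7: MISS | VC [26, 43, 63, 15]
  [15] addr=0x7a blk=15 s=7: VC-HIT | VC [26, 43, 63, 23]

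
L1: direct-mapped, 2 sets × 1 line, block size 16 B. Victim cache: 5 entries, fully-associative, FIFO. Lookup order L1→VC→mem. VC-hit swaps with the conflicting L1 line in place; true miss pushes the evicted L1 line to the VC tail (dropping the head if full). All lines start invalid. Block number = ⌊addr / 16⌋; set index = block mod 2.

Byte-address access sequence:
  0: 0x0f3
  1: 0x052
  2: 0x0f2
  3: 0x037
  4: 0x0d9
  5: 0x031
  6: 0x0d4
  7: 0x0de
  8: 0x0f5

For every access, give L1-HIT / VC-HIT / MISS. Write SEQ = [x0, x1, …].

SEQ = [MISS, MISS, VC-HIT, MISS, MISS, VC-HIT, VC-HIT, L1-HIT, VC-HIT]

0: 0xf3 (blk 15, set 1) → MISS  vc=[]
1: 0x52 (blk 5, set 1) → MISS  vc=[15]
2: 0xf2 (blk 15, set 1) → VC-HIT  vc=[5]
3: 0x37 (blk 3, set 1) → MISS  vc=[5, 15]
4: 0xd9 (blk 13, set 1) → MISS  vc=[5, 15, 3]
5: 0x31 (blk 3, set 1) → VC-HIT  vc=[5, 15, 13]
6: 0xd4 (blk 13, set 1) → VC-HIT  vc=[5, 15, 3]
7: 0xde (blk 13, set 1) → L1-HIT  vc=[5, 15, 3]
8: 0xf5 (blk 15, set 1) → VC-HIT  vc=[5, 13, 3]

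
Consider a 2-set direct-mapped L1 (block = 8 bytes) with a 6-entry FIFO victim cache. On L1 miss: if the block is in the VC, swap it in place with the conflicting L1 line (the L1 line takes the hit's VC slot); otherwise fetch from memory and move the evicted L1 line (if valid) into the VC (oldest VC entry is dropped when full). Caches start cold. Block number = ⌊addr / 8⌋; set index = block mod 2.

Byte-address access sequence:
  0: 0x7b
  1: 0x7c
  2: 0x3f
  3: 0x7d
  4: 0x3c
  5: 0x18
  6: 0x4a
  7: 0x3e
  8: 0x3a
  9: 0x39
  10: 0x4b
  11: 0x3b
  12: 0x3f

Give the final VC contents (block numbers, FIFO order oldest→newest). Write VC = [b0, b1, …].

VC = [15, 9, 3]

#0 0x7b→b15/s1 MISS; vc=[]
#1 0x7c→b15/s1 L1-HIT; vc=[]
#2 0x3f→b7/s1 MISS; vc=[15]
#3 0x7d→b15/s1 VC-HIT; vc=[7]
#4 0x3c→b7/s1 VC-HIT; vc=[15]
#5 0x18→b3/s1 MISS; vc=[15,7]
#6 0x4a→b9/s1 MISS; vc=[15,7,3]
#7 0x3e→b7/s1 VC-HIT; vc=[15,9,3]
#8 0x3a→b7/s1 L1-HIT; vc=[15,9,3]
#9 0x39→b7/s1 L1-HIT; vc=[15,9,3]
#10 0x4b→b9/s1 VC-HIT; vc=[15,7,3]
#11 0x3b→b7/s1 VC-HIT; vc=[15,9,3]
#12 0x3f→b7/s1 L1-HIT; vc=[15,9,3]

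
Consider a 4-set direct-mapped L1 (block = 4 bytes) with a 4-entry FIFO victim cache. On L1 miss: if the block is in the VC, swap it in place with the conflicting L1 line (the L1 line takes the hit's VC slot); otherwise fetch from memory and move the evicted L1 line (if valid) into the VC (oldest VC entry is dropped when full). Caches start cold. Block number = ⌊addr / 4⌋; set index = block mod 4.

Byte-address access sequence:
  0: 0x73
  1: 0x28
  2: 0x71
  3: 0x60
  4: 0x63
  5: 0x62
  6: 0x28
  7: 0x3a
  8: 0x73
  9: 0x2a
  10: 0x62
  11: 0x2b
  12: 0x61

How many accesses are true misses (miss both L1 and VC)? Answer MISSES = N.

  [0] addr=0x73 blk=28 s=0: MISS | VC []
  [1] addr=0x28 blk=10 s=2: MISS | VC []
  [2] addr=0x71 blk=28 s=0: L1-HIT | VC []
  [3] addr=0x60 blk=24 s=0: MISS | VC [28]
  [4] addr=0x63 blk=24 s=0: L1-HIT | VC [28]
  [5] addr=0x62 blk=24 s=0: L1-HIT | VC [28]
  [6] addr=0x28 blk=10 s=2: L1-HIT | VC [28]
  [7] addr=0x3a blk=14 s=2: MISS | VC [28, 10]
  [8] addr=0x73 blk=28 s=0: VC-HIT | VC [24, 10]
  [9] addr=0x2a blk=10 s=2: VC-HIT | VC [24, 14]
  [10] addr=0x62 blk=24 s=0: VC-HIT | VC [28, 14]
  [11] addr=0x2b blk=10 s=2: L1-HIT | VC [28, 14]
  [12] addr=0x61 blk=24 s=0: L1-HIT | VC [28, 14]

MISSES = 4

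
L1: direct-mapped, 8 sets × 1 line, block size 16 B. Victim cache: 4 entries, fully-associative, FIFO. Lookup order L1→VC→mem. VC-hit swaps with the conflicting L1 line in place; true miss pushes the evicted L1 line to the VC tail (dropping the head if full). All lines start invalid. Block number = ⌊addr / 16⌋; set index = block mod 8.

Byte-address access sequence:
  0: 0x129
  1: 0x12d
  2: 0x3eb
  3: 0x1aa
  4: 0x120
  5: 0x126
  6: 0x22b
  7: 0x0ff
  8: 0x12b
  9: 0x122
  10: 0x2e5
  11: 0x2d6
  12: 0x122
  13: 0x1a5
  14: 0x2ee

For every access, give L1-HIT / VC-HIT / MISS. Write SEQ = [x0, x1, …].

SEQ = [MISS, L1-HIT, MISS, MISS, VC-HIT, L1-HIT, MISS, MISS, VC-HIT, L1-HIT, MISS, MISS, L1-HIT, VC-HIT, L1-HIT]

#0 0x129→b18/s2 MISS; vc=[]
#1 0x12d→b18/s2 L1-HIT; vc=[]
#2 0x3eb→b62/s6 MISS; vc=[]
#3 0x1aa→b26/s2 MISS; vc=[18]
#4 0x120→b18/s2 VC-HIT; vc=[26]
#5 0x126→b18/s2 L1-HIT; vc=[26]
#6 0x22b→b34/s2 MISS; vc=[26,18]
#7 0xff→b15/s7 MISS; vc=[26,18]
#8 0x12b→b18/s2 VC-HIT; vc=[26,34]
#9 0x122→b18/s2 L1-HIT; vc=[26,34]
#10 0x2e5→b46/s6 MISS; vc=[26,34,62]
#11 0x2d6→b45/s5 MISS; vc=[26,34,62]
#12 0x122→b18/s2 L1-HIT; vc=[26,34,62]
#13 0x1a5→b26/s2 VC-HIT; vc=[18,34,62]
#14 0x2ee→b46/s6 L1-HIT; vc=[18,34,62]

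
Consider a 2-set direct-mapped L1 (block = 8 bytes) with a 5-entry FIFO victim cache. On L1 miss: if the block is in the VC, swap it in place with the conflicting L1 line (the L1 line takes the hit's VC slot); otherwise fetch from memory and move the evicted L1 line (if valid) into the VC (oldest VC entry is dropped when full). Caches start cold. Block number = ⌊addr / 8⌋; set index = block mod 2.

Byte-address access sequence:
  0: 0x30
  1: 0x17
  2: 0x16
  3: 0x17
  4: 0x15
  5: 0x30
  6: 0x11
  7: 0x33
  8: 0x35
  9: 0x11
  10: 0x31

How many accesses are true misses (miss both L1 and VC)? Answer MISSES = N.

  [0] addr=0x30 blk=6 s=0: MISS | VC []
  [1] addr=0x17 blk=2 s=0: MISS | VC [6]
  [2] addr=0x16 blk=2 s=0: L1-HIT | VC [6]
  [3] addr=0x17 blk=2 s=0: L1-HIT | VC [6]
  [4] addr=0x15 blk=2 s=0: L1-HIT | VC [6]
  [5] addr=0x30 blk=6 s=0: VC-HIT | VC [2]
  [6] addr=0x11 blk=2 s=0: VC-HIT | VC [6]
  [7] addr=0x33 blk=6 s=0: VC-HIT | VC [2]
  [8] addr=0x35 blk=6 s=0: L1-HIT | VC [2]
  [9] addr=0x11 blk=2 s=0: VC-HIT | VC [6]
  [10] addr=0x31 blk=6 s=0: VC-HIT | VC [2]

MISSES = 2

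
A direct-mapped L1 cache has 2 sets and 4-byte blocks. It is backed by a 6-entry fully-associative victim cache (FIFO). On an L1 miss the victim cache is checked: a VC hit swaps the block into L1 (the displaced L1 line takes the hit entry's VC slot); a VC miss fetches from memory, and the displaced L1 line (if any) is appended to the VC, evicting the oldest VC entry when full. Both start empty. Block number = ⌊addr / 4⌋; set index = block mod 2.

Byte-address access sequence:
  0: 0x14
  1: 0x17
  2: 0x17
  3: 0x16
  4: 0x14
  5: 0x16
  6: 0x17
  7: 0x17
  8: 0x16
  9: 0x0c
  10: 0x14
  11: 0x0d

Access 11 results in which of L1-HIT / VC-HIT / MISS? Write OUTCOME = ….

OUTCOME = VC-HIT

0: 0x14 (blk 5, set 1) → MISS  vc=[]
1: 0x17 (blk 5, set 1) → L1-HIT  vc=[]
2: 0x17 (blk 5, set 1) → L1-HIT  vc=[]
3: 0x16 (blk 5, set 1) → L1-HIT  vc=[]
4: 0x14 (blk 5, set 1) → L1-HIT  vc=[]
5: 0x16 (blk 5, set 1) → L1-HIT  vc=[]
6: 0x17 (blk 5, set 1) → L1-HIT  vc=[]
7: 0x17 (blk 5, set 1) → L1-HIT  vc=[]
8: 0x16 (blk 5, set 1) → L1-HIT  vc=[]
9: 0xc (blk 3, set 1) → MISS  vc=[5]
10: 0x14 (blk 5, set 1) → VC-HIT  vc=[3]
11: 0xd (blk 3, set 1) → VC-HIT  vc=[5]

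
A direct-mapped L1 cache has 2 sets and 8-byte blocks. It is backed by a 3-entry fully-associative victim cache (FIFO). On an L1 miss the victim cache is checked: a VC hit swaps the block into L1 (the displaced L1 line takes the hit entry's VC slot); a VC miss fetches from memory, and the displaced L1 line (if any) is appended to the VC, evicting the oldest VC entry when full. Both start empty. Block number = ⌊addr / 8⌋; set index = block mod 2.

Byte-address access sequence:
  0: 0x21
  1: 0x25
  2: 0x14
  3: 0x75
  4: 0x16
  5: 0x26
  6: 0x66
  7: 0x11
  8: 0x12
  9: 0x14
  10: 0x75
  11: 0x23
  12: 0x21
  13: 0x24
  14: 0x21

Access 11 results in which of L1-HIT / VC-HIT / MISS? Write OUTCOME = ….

  [0] addr=0x21 blk=4 s=0: MISS | VC []
  [1] addr=0x25 blk=4 s=0: L1-HIT | VC []
  [2] addr=0x14 blk=2 s=0: MISS | VC [4]
  [3] addr=0x75 blk=14 s=0: MISS | VC [4, 2]
  [4] addr=0x16 blk=2 s=0: VC-HIT | VC [4, 14]
  [5] addr=0x26 blk=4 s=0: VC-HIT | VC [2, 14]
  [6] addr=0x66 blk=12 s=0: MISS | VC [2, 14, 4]
  [7] addr=0x11 blk=2 s=0: VC-HIT | VC [12, 14, 4]
  [8] addr=0x12 blk=2 s=0: L1-HIT | VC [12, 14, 4]
  [9] addr=0x14 blk=2 s=0: L1-HIT | VC [12, 14, 4]
  [10] addr=0x75 blk=14 s=0: VC-HIT | VC [12, 2, 4]
  [11] addr=0x23 blk=4 s=0: VC-HIT | VC [12, 2, 14]
  [12] addr=0x21 blk=4 s=0: L1-HIT | VC [12, 2, 14]
  [13] addr=0x24 blk=4 s=0: L1-HIT | VC [12, 2, 14]
  [14] addr=0x21 blk=4 s=0: L1-HIT | VC [12, 2, 14]

OUTCOME = VC-HIT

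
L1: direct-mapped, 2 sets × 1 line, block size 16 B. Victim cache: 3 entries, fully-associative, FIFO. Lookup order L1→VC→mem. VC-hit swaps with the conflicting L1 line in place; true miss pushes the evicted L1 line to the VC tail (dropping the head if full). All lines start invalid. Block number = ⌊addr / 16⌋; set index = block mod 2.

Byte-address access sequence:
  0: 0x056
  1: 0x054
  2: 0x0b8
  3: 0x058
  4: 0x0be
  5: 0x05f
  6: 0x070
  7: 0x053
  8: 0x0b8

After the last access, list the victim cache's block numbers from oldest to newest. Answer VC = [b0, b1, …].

VC = [5, 7]

#0 0x56→b5/s1 MISS; vc=[]
#1 0x54→b5/s1 L1-HIT; vc=[]
#2 0xb8→b11/s1 MISS; vc=[5]
#3 0x58→b5/s1 VC-HIT; vc=[11]
#4 0xbe→b11/s1 VC-HIT; vc=[5]
#5 0x5f→b5/s1 VC-HIT; vc=[11]
#6 0x70→b7/s1 MISS; vc=[11,5]
#7 0x53→b5/s1 VC-HIT; vc=[11,7]
#8 0xb8→b11/s1 VC-HIT; vc=[5,7]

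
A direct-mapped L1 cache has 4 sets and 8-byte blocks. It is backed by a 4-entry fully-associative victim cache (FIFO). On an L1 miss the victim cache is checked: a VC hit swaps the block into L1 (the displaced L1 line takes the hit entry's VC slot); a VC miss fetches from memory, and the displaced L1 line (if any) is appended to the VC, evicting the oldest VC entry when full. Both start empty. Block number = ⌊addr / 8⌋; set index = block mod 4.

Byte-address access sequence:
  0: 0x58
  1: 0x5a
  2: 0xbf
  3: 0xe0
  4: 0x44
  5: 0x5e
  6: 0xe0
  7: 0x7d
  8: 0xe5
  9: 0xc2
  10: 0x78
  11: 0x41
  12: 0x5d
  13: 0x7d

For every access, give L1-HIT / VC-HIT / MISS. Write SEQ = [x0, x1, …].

0: 0x58 (blk 11, set 3) → MISS  vc=[]
1: 0x5a (blk 11, set 3) → L1-HIT  vc=[]
2: 0xbf (blk 23, set 3) → MISS  vc=[11]
3: 0xe0 (blk 28, set 0) → MISS  vc=[11]
4: 0x44 (blk 8, set 0) → MISS  vc=[11, 28]
5: 0x5e (blk 11, set 3) → VC-HIT  vc=[23, 28]
6: 0xe0 (blk 28, set 0) → VC-HIT  vc=[23, 8]
7: 0x7d (blk 15, set 3) → MISS  vc=[23, 8, 11]
8: 0xe5 (blk 28, set 0) → L1-HIT  vc=[23, 8, 11]
9: 0xc2 (blk 24, set 0) → MISS  vc=[23, 8, 11, 28]
10: 0x78 (blk 15, set 3) → L1-HIT  vc=[23, 8, 11, 28]
11: 0x41 (blk 8, set 0) → VC-HIT  vc=[23, 24, 11, 28]
12: 0x5d (blk 11, set 3) → VC-HIT  vc=[23, 24, 15, 28]
13: 0x7d (blk 15, set 3) → VC-HIT  vc=[23, 24, 11, 28]

SEQ = [MISS, L1-HIT, MISS, MISS, MISS, VC-HIT, VC-HIT, MISS, L1-HIT, MISS, L1-HIT, VC-HIT, VC-HIT, VC-HIT]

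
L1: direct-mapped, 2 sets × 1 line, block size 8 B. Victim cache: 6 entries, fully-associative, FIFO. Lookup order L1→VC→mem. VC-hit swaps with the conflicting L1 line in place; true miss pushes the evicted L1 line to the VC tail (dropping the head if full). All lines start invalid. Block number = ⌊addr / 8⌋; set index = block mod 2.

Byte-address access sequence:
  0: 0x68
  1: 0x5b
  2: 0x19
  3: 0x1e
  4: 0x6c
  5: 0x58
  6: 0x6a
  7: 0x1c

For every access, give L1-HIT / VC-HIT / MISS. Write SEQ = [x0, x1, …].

SEQ = [MISS, MISS, MISS, L1-HIT, VC-HIT, VC-HIT, VC-HIT, VC-HIT]

  [0] addr=0x68 blk=13 s=1: MISS | VC []
  [1] addr=0x5b blk=11 s=1: MISS | VC [13]
  [2] addr=0x19 blk=3 s=1: MISS | VC [13, 11]
  [3] addr=0x1e blk=3 s=1: L1-HIT | VC [13, 11]
  [4] addr=0x6c blk=13 s=1: VC-HIT | VC [3, 11]
  [5] addr=0x58 blk=11 s=1: VC-HIT | VC [3, 13]
  [6] addr=0x6a blk=13 s=1: VC-HIT | VC [3, 11]
  [7] addr=0x1c blk=3 s=1: VC-HIT | VC [13, 11]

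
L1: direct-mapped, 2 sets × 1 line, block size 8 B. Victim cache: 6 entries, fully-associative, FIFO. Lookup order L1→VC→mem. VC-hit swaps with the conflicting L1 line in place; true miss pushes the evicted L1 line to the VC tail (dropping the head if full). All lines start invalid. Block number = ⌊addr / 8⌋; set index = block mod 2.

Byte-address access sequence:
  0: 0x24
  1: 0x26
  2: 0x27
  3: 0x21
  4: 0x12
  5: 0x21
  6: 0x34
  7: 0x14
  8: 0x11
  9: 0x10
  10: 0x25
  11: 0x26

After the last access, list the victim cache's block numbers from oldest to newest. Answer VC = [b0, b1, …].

#0 0x24→b4/s0 MISS; vc=[]
#1 0x26→b4/s0 L1-HIT; vc=[]
#2 0x27→b4/s0 L1-HIT; vc=[]
#3 0x21→b4/s0 L1-HIT; vc=[]
#4 0x12→b2/s0 MISS; vc=[4]
#5 0x21→b4/s0 VC-HIT; vc=[2]
#6 0x34→b6/s0 MISS; vc=[2,4]
#7 0x14→b2/s0 VC-HIT; vc=[6,4]
#8 0x11→b2/s0 L1-HIT; vc=[6,4]
#9 0x10→b2/s0 L1-HIT; vc=[6,4]
#10 0x25→b4/s0 VC-HIT; vc=[6,2]
#11 0x26→b4/s0 L1-HIT; vc=[6,2]

VC = [6, 2]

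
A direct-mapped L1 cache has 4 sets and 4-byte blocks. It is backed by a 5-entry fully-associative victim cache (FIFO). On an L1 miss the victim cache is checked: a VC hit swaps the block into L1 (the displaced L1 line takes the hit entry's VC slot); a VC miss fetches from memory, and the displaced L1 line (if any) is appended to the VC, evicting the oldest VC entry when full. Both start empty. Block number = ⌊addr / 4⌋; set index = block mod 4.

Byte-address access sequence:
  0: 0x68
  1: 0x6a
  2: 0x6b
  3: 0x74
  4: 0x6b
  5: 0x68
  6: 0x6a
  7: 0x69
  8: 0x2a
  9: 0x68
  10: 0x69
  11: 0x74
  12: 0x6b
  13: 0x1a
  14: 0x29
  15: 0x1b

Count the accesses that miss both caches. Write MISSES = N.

#0 0x68→b26/s2 MISS; vc=[]
#1 0x6a→b26/s2 L1-HIT; vc=[]
#2 0x6b→b26/s2 L1-HIT; vc=[]
#3 0x74→b29/s1 MISS; vc=[]
#4 0x6b→b26/s2 L1-HIT; vc=[]
#5 0x68→b26/s2 L1-HIT; vc=[]
#6 0x6a→b26/s2 L1-HIT; vc=[]
#7 0x69→b26/s2 L1-HIT; vc=[]
#8 0x2a→b10/s2 MISS; vc=[26]
#9 0x68→b26/s2 VC-HIT; vc=[10]
#10 0x69→b26/s2 L1-HIT; vc=[10]
#11 0x74→b29/s1 L1-HIT; vc=[10]
#12 0x6b→b26/s2 L1-HIT; vc=[10]
#13 0x1a→b6/s2 MISS; vc=[10,26]
#14 0x29→b10/s2 VC-HIT; vc=[6,26]
#15 0x1b→b6/s2 VC-HIT; vc=[10,26]

MISSES = 4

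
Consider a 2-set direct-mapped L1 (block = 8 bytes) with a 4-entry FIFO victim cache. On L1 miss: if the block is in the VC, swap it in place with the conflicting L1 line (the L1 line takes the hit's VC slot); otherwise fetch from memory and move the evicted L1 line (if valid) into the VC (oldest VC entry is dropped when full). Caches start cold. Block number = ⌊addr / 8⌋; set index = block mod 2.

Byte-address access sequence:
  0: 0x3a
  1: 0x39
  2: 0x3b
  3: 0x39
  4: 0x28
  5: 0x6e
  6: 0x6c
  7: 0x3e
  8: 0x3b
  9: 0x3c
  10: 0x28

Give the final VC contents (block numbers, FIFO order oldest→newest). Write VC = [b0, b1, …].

VC = [13, 7]

0: 0x3a (blk 7, set 1) → MISS  vc=[]
1: 0x39 (blk 7, set 1) → L1-HIT  vc=[]
2: 0x3b (blk 7, set 1) → L1-HIT  vc=[]
3: 0x39 (blk 7, set 1) → L1-HIT  vc=[]
4: 0x28 (blk 5, set 1) → MISS  vc=[7]
5: 0x6e (blk 13, set 1) → MISS  vc=[7, 5]
6: 0x6c (blk 13, set 1) → L1-HIT  vc=[7, 5]
7: 0x3e (blk 7, set 1) → VC-HIT  vc=[13, 5]
8: 0x3b (blk 7, set 1) → L1-HIT  vc=[13, 5]
9: 0x3c (blk 7, set 1) → L1-HIT  vc=[13, 5]
10: 0x28 (blk 5, set 1) → VC-HIT  vc=[13, 7]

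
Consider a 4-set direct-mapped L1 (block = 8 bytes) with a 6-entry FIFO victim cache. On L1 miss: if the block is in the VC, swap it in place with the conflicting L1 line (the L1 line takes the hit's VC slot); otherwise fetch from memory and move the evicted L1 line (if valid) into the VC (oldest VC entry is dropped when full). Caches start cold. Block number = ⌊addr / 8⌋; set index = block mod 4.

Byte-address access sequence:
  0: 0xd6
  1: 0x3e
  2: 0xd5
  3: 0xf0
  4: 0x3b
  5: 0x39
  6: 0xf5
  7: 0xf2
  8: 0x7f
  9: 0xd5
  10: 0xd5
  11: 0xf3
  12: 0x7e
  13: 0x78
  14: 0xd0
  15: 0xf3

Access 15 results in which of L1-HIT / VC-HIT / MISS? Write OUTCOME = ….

OUTCOME = VC-HIT

0: 0xd6 (blk 26, set 2) → MISS  vc=[]
1: 0x3e (blk 7, set 3) → MISS  vc=[]
2: 0xd5 (blk 26, set 2) → L1-HIT  vc=[]
3: 0xf0 (blk 30, set 2) → MISS  vc=[26]
4: 0x3b (blk 7, set 3) → L1-HIT  vc=[26]
5: 0x39 (blk 7, set 3) → L1-HIT  vc=[26]
6: 0xf5 (blk 30, set 2) → L1-HIT  vc=[26]
7: 0xf2 (blk 30, set 2) → L1-HIT  vc=[26]
8: 0x7f (blk 15, set 3) → MISS  vc=[26, 7]
9: 0xd5 (blk 26, set 2) → VC-HIT  vc=[30, 7]
10: 0xd5 (blk 26, set 2) → L1-HIT  vc=[30, 7]
11: 0xf3 (blk 30, set 2) → VC-HIT  vc=[26, 7]
12: 0x7e (blk 15, set 3) → L1-HIT  vc=[26, 7]
13: 0x78 (blk 15, set 3) → L1-HIT  vc=[26, 7]
14: 0xd0 (blk 26, set 2) → VC-HIT  vc=[30, 7]
15: 0xf3 (blk 30, set 2) → VC-HIT  vc=[26, 7]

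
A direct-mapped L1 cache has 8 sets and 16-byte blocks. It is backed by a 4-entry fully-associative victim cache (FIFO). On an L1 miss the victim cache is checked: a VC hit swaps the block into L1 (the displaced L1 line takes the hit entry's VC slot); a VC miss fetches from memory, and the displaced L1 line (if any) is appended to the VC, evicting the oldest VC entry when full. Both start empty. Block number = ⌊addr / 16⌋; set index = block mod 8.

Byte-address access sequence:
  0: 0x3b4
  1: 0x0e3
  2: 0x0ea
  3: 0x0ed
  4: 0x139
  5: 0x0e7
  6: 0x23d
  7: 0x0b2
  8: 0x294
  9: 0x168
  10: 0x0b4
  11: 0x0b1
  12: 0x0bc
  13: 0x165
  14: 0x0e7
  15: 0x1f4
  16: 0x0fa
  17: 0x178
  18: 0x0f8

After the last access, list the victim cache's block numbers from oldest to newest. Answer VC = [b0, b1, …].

#0 0x3b4→b59/s3 MISS; vc=[]
#1 0xe3→b14/s6 MISS; vc=[]
#2 0xea→b14/s6 L1-HIT; vc=[]
#3 0xed→b14/s6 L1-HIT; vc=[]
#4 0x139→b19/s3 MISS; vc=[59]
#5 0xe7→b14/s6 L1-HIT; vc=[59]
#6 0x23d→b35/s3 MISS; vc=[59,19]
#7 0xb2→b11/s3 MISS; vc=[59,19,35]
#8 0x294→b41/s1 MISS; vc=[59,19,35]
#9 0x168→b22/s6 MISS; vc=[59,19,35,14]
#10 0xb4→b11/s3 L1-HIT; vc=[59,19,35,14]
#11 0xb1→b11/s3 L1-HIT; vc=[59,19,35,14]
#12 0xbc→b11/s3 L1-HIT; vc=[59,19,35,14]
#13 0x165→b22/s6 L1-HIT; vc=[59,19,35,14]
#14 0xe7→b14/s6 VC-HIT; vc=[59,19,35,22]
#15 0x1f4→b31/s7 MISS; vc=[59,19,35,22]
#16 0xfa→b15/s7 MISS; vc=[19,35,22,31]
#17 0x178→b23/s7 MISS; vc=[35,22,31,15]
#18 0xf8→b15/s7 VC-HIT; vc=[35,22,31,23]

VC = [35, 22, 31, 23]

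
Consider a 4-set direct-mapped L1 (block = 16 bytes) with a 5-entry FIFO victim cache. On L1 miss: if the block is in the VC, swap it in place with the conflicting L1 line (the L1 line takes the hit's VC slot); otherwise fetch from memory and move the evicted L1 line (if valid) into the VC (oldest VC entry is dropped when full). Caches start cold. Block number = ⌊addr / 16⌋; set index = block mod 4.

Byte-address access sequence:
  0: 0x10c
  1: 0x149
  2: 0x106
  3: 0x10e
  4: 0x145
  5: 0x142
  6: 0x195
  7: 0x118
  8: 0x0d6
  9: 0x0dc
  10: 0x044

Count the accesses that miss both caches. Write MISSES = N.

MISSES = 6

#0 0x10c→b16/s0 MISS; vc=[]
#1 0x149→b20/s0 MISS; vc=[16]
#2 0x106→b16/s0 VC-HIT; vc=[20]
#3 0x10e→b16/s0 L1-HIT; vc=[20]
#4 0x145→b20/s0 VC-HIT; vc=[16]
#5 0x142→b20/s0 L1-HIT; vc=[16]
#6 0x195→b25/s1 MISS; vc=[16]
#7 0x118→b17/s1 MISS; vc=[16,25]
#8 0xd6→b13/s1 MISS; vc=[16,25,17]
#9 0xdc→b13/s1 L1-HIT; vc=[16,25,17]
#10 0x44→b4/s0 MISS; vc=[16,25,17,20]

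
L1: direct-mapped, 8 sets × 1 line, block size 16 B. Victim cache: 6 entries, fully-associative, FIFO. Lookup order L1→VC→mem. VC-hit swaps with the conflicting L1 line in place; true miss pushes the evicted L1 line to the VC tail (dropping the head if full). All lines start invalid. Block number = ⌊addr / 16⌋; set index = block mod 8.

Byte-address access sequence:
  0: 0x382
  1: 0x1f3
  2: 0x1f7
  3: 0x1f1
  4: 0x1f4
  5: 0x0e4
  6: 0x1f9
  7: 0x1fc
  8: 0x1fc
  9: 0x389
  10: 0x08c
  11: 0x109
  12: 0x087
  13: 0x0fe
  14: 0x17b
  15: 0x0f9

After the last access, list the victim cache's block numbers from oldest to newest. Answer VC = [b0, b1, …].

#0 0x382→b56/s0 MISS; vc=[]
#1 0x1f3→b31/s7 MISS; vc=[]
#2 0x1f7→b31/s7 L1-HIT; vc=[]
#3 0x1f1→b31/s7 L1-HIT; vc=[]
#4 0x1f4→b31/s7 L1-HIT; vc=[]
#5 0xe4→b14/s6 MISS; vc=[]
#6 0x1f9→b31/s7 L1-HIT; vc=[]
#7 0x1fc→b31/s7 L1-HIT; vc=[]
#8 0x1fc→b31/s7 L1-HIT; vc=[]
#9 0x389→b56/s0 L1-HIT; vc=[]
#10 0x8c→b8/s0 MISS; vc=[56]
#11 0x109→b16/s0 MISS; vc=[56,8]
#12 0x87→b8/s0 VC-HIT; vc=[56,16]
#13 0xfe→b15/s7 MISS; vc=[56,16,31]
#14 0x17b→b23/s7 MISS; vc=[56,16,31,15]
#15 0xf9→b15/s7 VC-HIT; vc=[56,16,31,23]

VC = [56, 16, 31, 23]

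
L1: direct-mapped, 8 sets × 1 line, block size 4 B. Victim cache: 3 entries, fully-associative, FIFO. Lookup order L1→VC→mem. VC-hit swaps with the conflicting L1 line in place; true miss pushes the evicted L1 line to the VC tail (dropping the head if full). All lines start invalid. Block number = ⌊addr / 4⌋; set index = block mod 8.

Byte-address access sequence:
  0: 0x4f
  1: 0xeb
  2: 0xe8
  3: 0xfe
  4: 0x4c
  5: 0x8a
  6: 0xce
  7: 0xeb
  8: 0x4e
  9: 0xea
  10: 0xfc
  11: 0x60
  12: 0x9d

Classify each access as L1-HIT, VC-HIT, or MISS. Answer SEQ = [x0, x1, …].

SEQ = [MISS, MISS, L1-HIT, MISS, L1-HIT, MISS, MISS, VC-HIT, VC-HIT, L1-HIT, L1-HIT, MISS, MISS]

0: 0x4f (blk 19, set 3) → MISS  vc=[]
1: 0xeb (blk 58, set 2) → MISS  vc=[]
2: 0xe8 (blk 58, set 2) → L1-HIT  vc=[]
3: 0xfe (blk 63, set 7) → MISS  vc=[]
4: 0x4c (blk 19, set 3) → L1-HIT  vc=[]
5: 0x8a (blk 34, set 2) → MISS  vc=[58]
6: 0xce (blk 51, set 3) → MISS  vc=[58, 19]
7: 0xeb (blk 58, set 2) → VC-HIT  vc=[34, 19]
8: 0x4e (blk 19, set 3) → VC-HIT  vc=[34, 51]
9: 0xea (blk 58, set 2) → L1-HIT  vc=[34, 51]
10: 0xfc (blk 63, set 7) → L1-HIT  vc=[34, 51]
11: 0x60 (blk 24, set 0) → MISS  vc=[34, 51]
12: 0x9d (blk 39, set 7) → MISS  vc=[34, 51, 63]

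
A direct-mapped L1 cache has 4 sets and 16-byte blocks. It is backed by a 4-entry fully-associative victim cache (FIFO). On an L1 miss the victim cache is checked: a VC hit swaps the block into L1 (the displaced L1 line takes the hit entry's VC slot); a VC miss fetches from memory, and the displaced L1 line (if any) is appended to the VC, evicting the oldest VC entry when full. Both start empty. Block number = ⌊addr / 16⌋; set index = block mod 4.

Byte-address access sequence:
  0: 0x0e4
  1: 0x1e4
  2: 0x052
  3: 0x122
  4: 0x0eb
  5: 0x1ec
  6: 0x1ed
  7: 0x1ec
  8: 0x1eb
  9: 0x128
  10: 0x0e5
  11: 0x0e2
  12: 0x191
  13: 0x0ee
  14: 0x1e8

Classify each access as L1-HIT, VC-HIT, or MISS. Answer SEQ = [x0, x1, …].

SEQ = [MISS, MISS, MISS, MISS, VC-HIT, VC-HIT, L1-HIT, L1-HIT, L1-HIT, VC-HIT, VC-HIT, L1-HIT, MISS, L1-HIT, VC-HIT]

0: 0xe4 (blk 14, set 2) → MISS  vc=[]
1: 0x1e4 (blk 30, set 2) → MISS  vc=[14]
2: 0x52 (blk 5, set 1) → MISS  vc=[14]
3: 0x122 (blk 18, set 2) → MISS  vc=[14, 30]
4: 0xeb (blk 14, set 2) → VC-HIT  vc=[18, 30]
5: 0x1ec (blk 30, set 2) → VC-HIT  vc=[18, 14]
6: 0x1ed (blk 30, set 2) → L1-HIT  vc=[18, 14]
7: 0x1ec (blk 30, set 2) → L1-HIT  vc=[18, 14]
8: 0x1eb (blk 30, set 2) → L1-HIT  vc=[18, 14]
9: 0x128 (blk 18, set 2) → VC-HIT  vc=[30, 14]
10: 0xe5 (blk 14, set 2) → VC-HIT  vc=[30, 18]
11: 0xe2 (blk 14, set 2) → L1-HIT  vc=[30, 18]
12: 0x191 (blk 25, set 1) → MISS  vc=[30, 18, 5]
13: 0xee (blk 14, set 2) → L1-HIT  vc=[30, 18, 5]
14: 0x1e8 (blk 30, set 2) → VC-HIT  vc=[14, 18, 5]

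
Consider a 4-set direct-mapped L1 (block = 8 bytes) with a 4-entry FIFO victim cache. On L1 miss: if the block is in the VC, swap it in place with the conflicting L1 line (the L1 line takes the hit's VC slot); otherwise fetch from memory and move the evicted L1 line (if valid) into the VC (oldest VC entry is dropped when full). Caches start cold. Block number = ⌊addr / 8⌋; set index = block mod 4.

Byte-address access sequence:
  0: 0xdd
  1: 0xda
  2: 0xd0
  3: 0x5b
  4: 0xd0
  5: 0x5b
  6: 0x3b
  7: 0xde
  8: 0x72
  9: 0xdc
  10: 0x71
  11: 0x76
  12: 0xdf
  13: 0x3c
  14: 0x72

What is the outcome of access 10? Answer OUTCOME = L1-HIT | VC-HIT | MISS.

OUTCOME = L1-HIT

0: 0xdd (blk 27, set 3) → MISS  vc=[]
1: 0xda (blk 27, set 3) → L1-HIT  vc=[]
2: 0xd0 (blk 26, set 2) → MISS  vc=[]
3: 0x5b (blk 11, set 3) → MISS  vc=[27]
4: 0xd0 (blk 26, set 2) → L1-HIT  vc=[27]
5: 0x5b (blk 11, set 3) → L1-HIT  vc=[27]
6: 0x3b (blk 7, set 3) → MISS  vc=[27, 11]
7: 0xde (blk 27, set 3) → VC-HIT  vc=[7, 11]
8: 0x72 (blk 14, set 2) → MISS  vc=[7, 11, 26]
9: 0xdc (blk 27, set 3) → L1-HIT  vc=[7, 11, 26]
10: 0x71 (blk 14, set 2) → L1-HIT  vc=[7, 11, 26]
11: 0x76 (blk 14, set 2) → L1-HIT  vc=[7, 11, 26]
12: 0xdf (blk 27, set 3) → L1-HIT  vc=[7, 11, 26]
13: 0x3c (blk 7, set 3) → VC-HIT  vc=[27, 11, 26]
14: 0x72 (blk 14, set 2) → L1-HIT  vc=[27, 11, 26]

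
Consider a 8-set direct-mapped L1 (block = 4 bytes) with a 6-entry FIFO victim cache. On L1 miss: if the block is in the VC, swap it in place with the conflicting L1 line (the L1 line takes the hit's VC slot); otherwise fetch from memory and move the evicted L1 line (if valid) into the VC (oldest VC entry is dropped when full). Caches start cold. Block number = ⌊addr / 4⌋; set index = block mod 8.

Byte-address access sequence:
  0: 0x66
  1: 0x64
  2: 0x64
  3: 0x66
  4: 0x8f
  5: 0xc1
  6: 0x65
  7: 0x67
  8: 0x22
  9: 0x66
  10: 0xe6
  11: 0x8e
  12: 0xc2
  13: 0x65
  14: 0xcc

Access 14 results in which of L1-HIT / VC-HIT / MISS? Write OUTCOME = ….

OUTCOME = MISS

0: 0x66 (blk 25, set 1) → MISS  vc=[]
1: 0x64 (blk 25, set 1) → L1-HIT  vc=[]
2: 0x64 (blk 25, set 1) → L1-HIT  vc=[]
3: 0x66 (blk 25, set 1) → L1-HIT  vc=[]
4: 0x8f (blk 35, set 3) → MISS  vc=[]
5: 0xc1 (blk 48, set 0) → MISS  vc=[]
6: 0x65 (blk 25, set 1) → L1-HIT  vc=[]
7: 0x67 (blk 25, set 1) → L1-HIT  vc=[]
8: 0x22 (blk 8, set 0) → MISS  vc=[48]
9: 0x66 (blk 25, set 1) → L1-HIT  vc=[48]
10: 0xe6 (blk 57, set 1) → MISS  vc=[48, 25]
11: 0x8e (blk 35, set 3) → L1-HIT  vc=[48, 25]
12: 0xc2 (blk 48, set 0) → VC-HIT  vc=[8, 25]
13: 0x65 (blk 25, set 1) → VC-HIT  vc=[8, 57]
14: 0xcc (blk 51, set 3) → MISS  vc=[8, 57, 35]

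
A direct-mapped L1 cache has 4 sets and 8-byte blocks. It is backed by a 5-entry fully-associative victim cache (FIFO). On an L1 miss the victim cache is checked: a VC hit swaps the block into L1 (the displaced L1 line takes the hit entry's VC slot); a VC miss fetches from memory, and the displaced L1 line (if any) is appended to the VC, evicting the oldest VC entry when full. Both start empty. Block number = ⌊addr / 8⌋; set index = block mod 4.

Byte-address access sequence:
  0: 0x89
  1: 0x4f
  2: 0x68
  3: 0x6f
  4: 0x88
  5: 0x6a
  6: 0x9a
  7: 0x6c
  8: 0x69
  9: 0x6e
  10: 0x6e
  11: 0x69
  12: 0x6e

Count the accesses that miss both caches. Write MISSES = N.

  [0] addr=0x89 blk=17 s=1: MISS | VC []
  [1] addr=0x4f blk=9 s=1: MISS | VC [17]
  [2] addr=0x68 blk=13 s=1: MISS | VC [17, 9]
  [3] addr=0x6f blk=13 s=1: L1-HIT | VC [17, 9]
  [4] addr=0x88 blk=17 s=1: VC-HIT | VC [13, 9]
  [5] addr=0x6a blk=13 s=1: VC-HIT | VC [17, 9]
  [6] addr=0x9a blk=19 s=3: MISS | VC [17, 9]
  [7] addr=0x6c blk=13 s=1: L1-HIT | VC [17, 9]
  [8] addr=0x69 blk=13 s=1: L1-HIT | VC [17, 9]
  [9] addr=0x6e blk=13 s=1: L1-HIT | VC [17, 9]
  [10] addr=0x6e blk=13 s=1: L1-HIT | VC [17, 9]
  [11] addr=0x69 blk=13 s=1: L1-HIT | VC [17, 9]
  [12] addr=0x6e blk=13 s=1: L1-HIT | VC [17, 9]

MISSES = 4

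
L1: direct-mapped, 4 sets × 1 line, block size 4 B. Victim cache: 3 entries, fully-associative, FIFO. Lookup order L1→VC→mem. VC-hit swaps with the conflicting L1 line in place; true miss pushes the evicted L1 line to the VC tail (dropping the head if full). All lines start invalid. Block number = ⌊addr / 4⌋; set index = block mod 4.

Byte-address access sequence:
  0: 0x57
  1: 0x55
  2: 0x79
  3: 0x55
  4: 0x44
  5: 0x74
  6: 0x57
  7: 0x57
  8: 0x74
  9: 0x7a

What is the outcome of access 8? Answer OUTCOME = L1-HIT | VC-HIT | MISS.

OUTCOME = VC-HIT

0: 0x57 (blk 21, set 1) → MISS  vc=[]
1: 0x55 (blk 21, set 1) → L1-HIT  vc=[]
2: 0x79 (blk 30, set 2) → MISS  vc=[]
3: 0x55 (blk 21, set 1) → L1-HIT  vc=[]
4: 0x44 (blk 17, set 1) → MISS  vc=[21]
5: 0x74 (blk 29, set 1) → MISS  vc=[21, 17]
6: 0x57 (blk 21, set 1) → VC-HIT  vc=[29, 17]
7: 0x57 (blk 21, set 1) → L1-HIT  vc=[29, 17]
8: 0x74 (blk 29, set 1) → VC-HIT  vc=[21, 17]
9: 0x7a (blk 30, set 2) → L1-HIT  vc=[21, 17]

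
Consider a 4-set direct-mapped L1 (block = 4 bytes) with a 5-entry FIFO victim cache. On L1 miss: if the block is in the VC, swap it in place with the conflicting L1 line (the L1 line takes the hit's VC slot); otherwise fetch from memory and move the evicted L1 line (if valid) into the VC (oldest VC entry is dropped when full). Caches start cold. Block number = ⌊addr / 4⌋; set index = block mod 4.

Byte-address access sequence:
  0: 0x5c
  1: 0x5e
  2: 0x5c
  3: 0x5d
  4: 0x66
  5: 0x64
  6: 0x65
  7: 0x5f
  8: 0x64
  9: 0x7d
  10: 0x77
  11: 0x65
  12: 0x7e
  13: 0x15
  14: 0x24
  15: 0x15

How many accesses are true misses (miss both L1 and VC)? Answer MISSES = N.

#0 0x5c→b23/s3 MISS; vc=[]
#1 0x5e→b23/s3 L1-HIT; vc=[]
#2 0x5c→b23/s3 L1-HIT; vc=[]
#3 0x5d→b23/s3 L1-HIT; vc=[]
#4 0x66→b25/s1 MISS; vc=[]
#5 0x64→b25/s1 L1-HIT; vc=[]
#6 0x65→b25/s1 L1-HIT; vc=[]
#7 0x5f→b23/s3 L1-HIT; vc=[]
#8 0x64→b25/s1 L1-HIT; vc=[]
#9 0x7d→b31/s3 MISS; vc=[23]
#10 0x77→b29/s1 MISS; vc=[23,25]
#11 0x65→b25/s1 VC-HIT; vc=[23,29]
#12 0x7e→b31/s3 L1-HIT; vc=[23,29]
#13 0x15→b5/s1 MISS; vc=[23,29,25]
#14 0x24→b9/s1 MISS; vc=[23,29,25,5]
#15 0x15→b5/s1 VC-HIT; vc=[23,29,25,9]

MISSES = 6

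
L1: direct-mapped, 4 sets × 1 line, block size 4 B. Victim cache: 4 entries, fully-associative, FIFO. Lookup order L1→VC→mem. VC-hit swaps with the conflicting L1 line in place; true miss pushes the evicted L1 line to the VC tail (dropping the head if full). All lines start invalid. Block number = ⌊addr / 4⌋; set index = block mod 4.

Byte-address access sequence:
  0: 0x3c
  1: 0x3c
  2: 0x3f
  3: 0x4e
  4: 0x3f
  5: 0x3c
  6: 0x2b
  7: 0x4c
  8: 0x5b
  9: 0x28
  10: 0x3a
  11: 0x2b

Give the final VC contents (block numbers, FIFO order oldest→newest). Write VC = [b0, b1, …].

#0 0x3c→b15/s3 MISS; vc=[]
#1 0x3c→b15/s3 L1-HIT; vc=[]
#2 0x3f→b15/s3 L1-HIT; vc=[]
#3 0x4e→b19/s3 MISS; vc=[15]
#4 0x3f→b15/s3 VC-HIT; vc=[19]
#5 0x3c→b15/s3 L1-HIT; vc=[19]
#6 0x2b→b10/s2 MISS; vc=[19]
#7 0x4c→b19/s3 VC-HIT; vc=[15]
#8 0x5b→b22/s2 MISS; vc=[15,10]
#9 0x28→b10/s2 VC-HIT; vc=[15,22]
#10 0x3a→b14/s2 MISS; vc=[15,22,10]
#11 0x2b→b10/s2 VC-HIT; vc=[15,22,14]

VC = [15, 22, 14]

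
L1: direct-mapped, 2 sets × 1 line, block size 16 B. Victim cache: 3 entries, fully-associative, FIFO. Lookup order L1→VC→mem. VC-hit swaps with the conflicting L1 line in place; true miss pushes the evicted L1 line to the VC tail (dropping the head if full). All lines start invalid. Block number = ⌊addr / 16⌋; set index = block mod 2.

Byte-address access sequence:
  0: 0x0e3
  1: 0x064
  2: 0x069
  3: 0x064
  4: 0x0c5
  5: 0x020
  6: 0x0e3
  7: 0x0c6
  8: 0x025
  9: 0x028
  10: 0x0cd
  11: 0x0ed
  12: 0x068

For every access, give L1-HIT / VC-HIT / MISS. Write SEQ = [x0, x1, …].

0: 0xe3 (blk 14, set 0) → MISS  vc=[]
1: 0x64 (blk 6, set 0) → MISS  vc=[14]
2: 0x69 (blk 6, set 0) → L1-HIT  vc=[14]
3: 0x64 (blk 6, set 0) → L1-HIT  vc=[14]
4: 0xc5 (blk 12, set 0) → MISS  vc=[14, 6]
5: 0x20 (blk 2, set 0) → MISS  vc=[14, 6, 12]
6: 0xe3 (blk 14, set 0) → VC-HIT  vc=[2, 6, 12]
7: 0xc6 (blk 12, set 0) → VC-HIT  vc=[2, 6, 14]
8: 0x25 (blk 2, set 0) → VC-HIT  vc=[12, 6, 14]
9: 0x28 (blk 2, set 0) → L1-HIT  vc=[12, 6, 14]
10: 0xcd (blk 12, set 0) → VC-HIT  vc=[2, 6, 14]
11: 0xed (blk 14, set 0) → VC-HIT  vc=[2, 6, 12]
12: 0x68 (blk 6, set 0) → VC-HIT  vc=[2, 14, 12]

SEQ = [MISS, MISS, L1-HIT, L1-HIT, MISS, MISS, VC-HIT, VC-HIT, VC-HIT, L1-HIT, VC-HIT, VC-HIT, VC-HIT]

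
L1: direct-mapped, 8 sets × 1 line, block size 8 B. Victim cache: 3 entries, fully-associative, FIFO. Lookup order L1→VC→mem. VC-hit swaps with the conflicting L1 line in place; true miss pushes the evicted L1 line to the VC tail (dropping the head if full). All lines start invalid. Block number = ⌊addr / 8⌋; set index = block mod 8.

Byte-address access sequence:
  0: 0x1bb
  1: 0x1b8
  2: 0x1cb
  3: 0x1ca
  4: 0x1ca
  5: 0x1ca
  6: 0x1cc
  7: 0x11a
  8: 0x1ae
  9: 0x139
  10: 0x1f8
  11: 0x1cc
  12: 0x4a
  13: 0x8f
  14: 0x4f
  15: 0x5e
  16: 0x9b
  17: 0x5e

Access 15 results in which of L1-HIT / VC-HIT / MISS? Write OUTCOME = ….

OUTCOME = MISS

  [0] addr=0x1bb blk=55 s=7: MISS | VC []
  [1] addr=0x1b8 blk=55 s=7: L1-HIT | VC []
  [2] addr=0x1cb blk=57 s=1: MISS | VC []
  [3] addr=0x1ca blk=57 s=1: L1-HIT | VC []
  [4] addr=0x1ca blk=57 s=1: L1-HIT | VC []
  [5] addr=0x1ca blk=57 s=1: L1-HIT | VC []
  [6] addr=0x1cc blk=57 s=1: L1-HIT | VC []
  [7] addr=0x11a blk=35 s=3: MISS | VC []
  [8] addr=0x1ae blk=53 s=5: MISS | VC []
  [9] addr=0x139 blk=39 s=7: MISS | VC [55]
  [10] addr=0x1f8 blk=63 s=7: MISS | VC [55, 39]
  [11] addr=0x1cc blk=57 s=1: L1-HIT | VC [55, 39]
  [12] addr=0x4a blk=9 s=1: MISS | VC [55, 39, 57]
  [13] addr=0x8f blk=17 s=1: MISS | VC [39, 57, 9]
  [14] addr=0x4f blk=9 s=1: VC-HIT | VC [39, 57, 17]
  [15] addr=0x5e blk=11 s=3: MISS | VC [57, 17, 35]
  [16] addr=0x9b blk=19 s=3: MISS | VC [17, 35, 11]
  [17] addr=0x5e blk=11 s=3: VC-HIT | VC [17, 35, 19]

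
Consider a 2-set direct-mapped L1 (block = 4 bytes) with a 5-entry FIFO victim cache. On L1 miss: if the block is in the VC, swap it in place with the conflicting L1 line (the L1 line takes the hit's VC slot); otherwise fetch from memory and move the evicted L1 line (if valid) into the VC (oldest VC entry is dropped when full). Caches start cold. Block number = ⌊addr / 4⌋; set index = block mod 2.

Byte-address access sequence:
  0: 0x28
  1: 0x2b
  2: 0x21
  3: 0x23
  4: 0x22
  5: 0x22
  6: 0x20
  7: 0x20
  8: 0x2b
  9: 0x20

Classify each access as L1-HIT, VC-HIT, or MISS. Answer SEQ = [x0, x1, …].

SEQ = [MISS, L1-HIT, MISS, L1-HIT, L1-HIT, L1-HIT, L1-HIT, L1-HIT, VC-HIT, VC-HIT]

#0 0x28→b10/s0 MISS; vc=[]
#1 0x2b→b10/s0 L1-HIT; vc=[]
#2 0x21→b8/s0 MISS; vc=[10]
#3 0x23→b8/s0 L1-HIT; vc=[10]
#4 0x22→b8/s0 L1-HIT; vc=[10]
#5 0x22→b8/s0 L1-HIT; vc=[10]
#6 0x20→b8/s0 L1-HIT; vc=[10]
#7 0x20→b8/s0 L1-HIT; vc=[10]
#8 0x2b→b10/s0 VC-HIT; vc=[8]
#9 0x20→b8/s0 VC-HIT; vc=[10]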